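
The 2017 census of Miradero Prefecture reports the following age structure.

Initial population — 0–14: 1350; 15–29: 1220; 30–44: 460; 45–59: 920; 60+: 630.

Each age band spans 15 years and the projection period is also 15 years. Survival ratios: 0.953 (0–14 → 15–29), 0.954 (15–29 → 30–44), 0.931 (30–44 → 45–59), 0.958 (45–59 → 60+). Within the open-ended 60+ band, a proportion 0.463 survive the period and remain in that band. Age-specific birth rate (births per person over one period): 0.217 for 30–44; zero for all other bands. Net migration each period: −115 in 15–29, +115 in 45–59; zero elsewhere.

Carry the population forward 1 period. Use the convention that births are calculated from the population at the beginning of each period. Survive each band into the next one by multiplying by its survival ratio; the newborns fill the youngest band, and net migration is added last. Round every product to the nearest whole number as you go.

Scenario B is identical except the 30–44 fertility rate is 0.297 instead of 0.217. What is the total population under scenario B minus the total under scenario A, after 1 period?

37

Period 1:
Births: 460 × 0.217 = 100
15–29: 1350 × 0.953 = 1287
30–44: 1220 × 0.954 = 1164
45–59: 460 × 0.931 = 428
60+: 920 × 0.958 + 630 × 0.463 = 881 + 292 = 1173
Net migration: 15–29 − 115 → 1172; 45–59 + 115 → 543
Giving 100 / 1172 / 1164 / 543 / 1173.
Scenario A total after 1 period: 4152
Scenario B projection —
Period 1:
Births: 460 × 0.297 = 137
15–29: 1350 × 0.953 = 1287
30–44: 1220 × 0.954 = 1164
45–59: 460 × 0.931 = 428
60+: 920 × 0.958 + 630 × 0.463 = 881 + 292 = 1173
Net migration: 15–29 − 115 → 1172; 45–59 + 115 → 543
Giving 137 / 1172 / 1164 / 543 / 1173.
Scenario B total after 1 period: 4189
Difference B − A = 4189 − 4152 = 37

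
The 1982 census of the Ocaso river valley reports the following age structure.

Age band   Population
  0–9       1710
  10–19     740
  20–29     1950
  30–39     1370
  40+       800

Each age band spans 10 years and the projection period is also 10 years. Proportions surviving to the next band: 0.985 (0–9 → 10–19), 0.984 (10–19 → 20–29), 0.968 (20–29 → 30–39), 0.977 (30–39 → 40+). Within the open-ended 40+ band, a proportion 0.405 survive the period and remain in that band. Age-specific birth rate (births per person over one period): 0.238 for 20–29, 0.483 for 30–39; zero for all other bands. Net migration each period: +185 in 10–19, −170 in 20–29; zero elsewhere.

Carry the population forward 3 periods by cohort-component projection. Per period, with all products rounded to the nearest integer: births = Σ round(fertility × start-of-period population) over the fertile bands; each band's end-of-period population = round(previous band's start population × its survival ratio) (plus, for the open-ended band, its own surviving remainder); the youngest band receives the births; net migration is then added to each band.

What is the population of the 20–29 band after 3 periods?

1103

Numbering the bands 1..5 from youngest to oldest:
After projecting period 1:
Births: 1950 × 0.238 = 464 ; 1370 × 0.483 = 662 ⇒ total 1126
Band 2: 1710 × 0.985 = 1684
Band 3: 740 × 0.984 = 728
Band 4: 1950 × 0.968 = 1888
Band 5: 1370 × 0.977 + 800 × 0.405 = 1338 + 324 = 1662
Net migration: Band 2 + 185 → 1869; Band 3 − 170 → 558
→ [1126, 1869, 558, 1888, 1662]
After projecting period 2:
Births: 558 × 0.238 = 133 ; 1888 × 0.483 = 912 ⇒ total 1045
Band 2: 1126 × 0.985 = 1109
Band 3: 1869 × 0.984 = 1839
Band 4: 558 × 0.968 = 540
Band 5: 1888 × 0.977 + 1662 × 0.405 = 1845 + 673 = 2518
Net migration: Band 2 + 185 → 1294; Band 3 − 170 → 1669
→ [1045, 1294, 1669, 540, 2518]
After projecting period 3:
Births: 1669 × 0.238 = 397 ; 540 × 0.483 = 261 ⇒ total 658
Band 2: 1045 × 0.985 = 1029
Band 3: 1294 × 0.984 = 1273
Band 4: 1669 × 0.968 = 1616
Band 5: 540 × 0.977 + 2518 × 0.405 = 528 + 1020 = 1548
Net migration: Band 2 + 185 → 1214; Band 3 − 170 → 1103
→ [658, 1214, 1103, 1616, 1548]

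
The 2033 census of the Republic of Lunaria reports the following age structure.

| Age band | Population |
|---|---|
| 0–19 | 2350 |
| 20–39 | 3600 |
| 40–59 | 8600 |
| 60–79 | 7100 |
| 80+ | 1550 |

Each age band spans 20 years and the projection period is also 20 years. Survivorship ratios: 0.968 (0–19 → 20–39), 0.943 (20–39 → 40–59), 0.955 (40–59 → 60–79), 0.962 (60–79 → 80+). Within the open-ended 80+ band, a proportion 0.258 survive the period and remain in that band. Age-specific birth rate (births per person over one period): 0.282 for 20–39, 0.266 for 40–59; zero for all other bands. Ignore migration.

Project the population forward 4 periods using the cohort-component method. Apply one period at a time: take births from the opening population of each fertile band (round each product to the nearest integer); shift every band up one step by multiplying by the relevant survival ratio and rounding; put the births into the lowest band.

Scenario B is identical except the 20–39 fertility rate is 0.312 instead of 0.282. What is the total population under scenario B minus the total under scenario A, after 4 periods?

After projecting period 1:
Births: 3600 × 0.282 = 1015, 8600 × 0.266 = 2288 ⇒ total 3303
20–39: 2350 × 0.968 = 2275
40–59: 3600 × 0.943 = 3395
60–79: 8600 × 0.955 = 8213
80+: 7100 × 0.962 + 1550 × 0.258 = 6830 + 400 = 7230
Giving 3303 / 2275 / 3395 / 8213 / 7230.
After projecting period 2:
Births: 2275 × 0.282 = 642, 3395 × 0.266 = 903 ⇒ total 1545
20–39: 3303 × 0.968 = 3197
40–59: 2275 × 0.943 = 2145
60–79: 3395 × 0.955 = 3242
80+: 8213 × 0.962 + 7230 × 0.258 = 7901 + 1865 = 9766
Giving 1545 / 3197 / 2145 / 3242 / 9766.
After projecting period 3:
Births: 3197 × 0.282 = 902, 2145 × 0.266 = 571 ⇒ total 1473
20–39: 1545 × 0.968 = 1496
40–59: 3197 × 0.943 = 3015
60–79: 2145 × 0.955 = 2048
80+: 3242 × 0.962 + 9766 × 0.258 = 3119 + 2520 = 5639
Giving 1473 / 1496 / 3015 / 2048 / 5639.
After projecting period 4:
Births: 1496 × 0.282 = 422, 3015 × 0.266 = 802 ⇒ total 1224
20–39: 1473 × 0.968 = 1426
40–59: 1496 × 0.943 = 1411
60–79: 3015 × 0.955 = 2879
80+: 2048 × 0.962 + 5639 × 0.258 = 1970 + 1455 = 3425
Giving 1224 / 1426 / 1411 / 2879 / 3425.
Scenario A total after 4 periods: 10365
Scenario B projection —
After projecting period 1:
Births: 3600 × 0.312 = 1123, 8600 × 0.266 = 2288 ⇒ total 3411
20–39: 2350 × 0.968 = 2275
40–59: 3600 × 0.943 = 3395
60–79: 8600 × 0.955 = 8213
80+: 7100 × 0.962 + 1550 × 0.258 = 6830 + 400 = 7230
Giving 3411 / 2275 / 3395 / 8213 / 7230.
After projecting period 2:
Births: 2275 × 0.312 = 710, 3395 × 0.266 = 903 ⇒ total 1613
20–39: 3411 × 0.968 = 3302
40–59: 2275 × 0.943 = 2145
60–79: 3395 × 0.955 = 3242
80+: 8213 × 0.962 + 7230 × 0.258 = 7901 + 1865 = 9766
Giving 1613 / 3302 / 2145 / 3242 / 9766.
After projecting period 3:
Births: 3302 × 0.312 = 1030, 2145 × 0.266 = 571 ⇒ total 1601
20–39: 1613 × 0.968 = 1561
40–59: 3302 × 0.943 = 3114
60–79: 2145 × 0.955 = 2048
80+: 3242 × 0.962 + 9766 × 0.258 = 3119 + 2520 = 5639
Giving 1601 / 1561 / 3114 / 2048 / 5639.
After projecting period 4:
Births: 1561 × 0.312 = 487, 3114 × 0.266 = 828 ⇒ total 1315
20–39: 1601 × 0.968 = 1550
40–59: 1561 × 0.943 = 1472
60–79: 3114 × 0.955 = 2974
80+: 2048 × 0.962 + 5639 × 0.258 = 1970 + 1455 = 3425
Giving 1315 / 1550 / 1472 / 2974 / 3425.
Scenario B total after 4 periods: 10736
Difference B − A = 10736 − 10365 = 371

371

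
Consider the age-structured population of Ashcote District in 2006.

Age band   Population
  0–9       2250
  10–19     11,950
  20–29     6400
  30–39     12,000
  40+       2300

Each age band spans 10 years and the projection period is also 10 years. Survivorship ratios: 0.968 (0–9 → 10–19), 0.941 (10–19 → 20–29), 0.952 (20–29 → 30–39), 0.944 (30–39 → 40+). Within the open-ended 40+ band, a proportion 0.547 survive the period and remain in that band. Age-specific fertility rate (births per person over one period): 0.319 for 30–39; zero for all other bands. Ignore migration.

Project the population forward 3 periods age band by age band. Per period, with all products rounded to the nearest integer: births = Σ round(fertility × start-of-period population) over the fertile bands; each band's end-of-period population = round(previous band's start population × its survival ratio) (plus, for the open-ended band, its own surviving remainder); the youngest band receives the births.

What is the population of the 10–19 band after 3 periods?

1882

Period 1.
Births: 12000 * 0.319 = 3828
10–19: 2250 * 0.968 = 2178
20–29: 11950 * 0.941 = 11245
30–39: 6400 * 0.952 = 6093
40+: 12000 * 0.944 + 2300 * 0.547 = 11328 + 1258 = 12586
End of period: [3828, 2178, 11245, 6093, 12586]
Period 2.
Births: 6093 * 0.319 = 1944
10–19: 3828 * 0.968 = 3706
20–29: 2178 * 0.941 = 2049
30–39: 11245 * 0.952 = 10705
40+: 6093 * 0.944 + 12586 * 0.547 = 5752 + 6885 = 12637
End of period: [1944, 3706, 2049, 10705, 12637]
Period 3.
Births: 10705 * 0.319 = 3415
10–19: 1944 * 0.968 = 1882
20–29: 3706 * 0.941 = 3487
30–39: 2049 * 0.952 = 1951
40+: 10705 * 0.944 + 12637 * 0.547 = 10106 + 6912 = 17018
End of period: [3415, 1882, 3487, 1951, 17018]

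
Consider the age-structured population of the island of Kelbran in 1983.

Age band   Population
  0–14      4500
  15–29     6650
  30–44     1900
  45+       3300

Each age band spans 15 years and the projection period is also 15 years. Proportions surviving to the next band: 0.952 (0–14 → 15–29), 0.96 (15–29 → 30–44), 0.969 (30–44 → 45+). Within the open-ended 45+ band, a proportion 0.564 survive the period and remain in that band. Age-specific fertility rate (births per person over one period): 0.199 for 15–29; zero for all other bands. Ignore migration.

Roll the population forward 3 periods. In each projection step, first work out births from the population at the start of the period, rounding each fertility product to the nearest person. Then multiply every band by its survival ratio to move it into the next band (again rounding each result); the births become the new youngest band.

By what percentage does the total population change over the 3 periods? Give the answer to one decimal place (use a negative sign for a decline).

(Bands numbered youngest = 1 to oldest = 4.)
[period 1]
Births: 6650 * 0.199 = 1323
Band 2: 4500 * 0.952 = 4284
Band 3: 6650 * 0.96 = 6384
Band 4: 1900 * 0.969 + 3300 * 0.564 = 1841 + 1861 = 3702
End of period: [1323, 4284, 6384, 3702]
[period 2]
Births: 4284 * 0.199 = 853
Band 2: 1323 * 0.952 = 1259
Band 3: 4284 * 0.96 = 4113
Band 4: 6384 * 0.969 + 3702 * 0.564 = 6186 + 2088 = 8274
End of period: [853, 1259, 4113, 8274]
[period 3]
Births: 1259 * 0.199 = 251
Band 2: 853 * 0.952 = 812
Band 3: 1259 * 0.96 = 1209
Band 4: 4113 * 0.969 + 8274 * 0.564 = 3985 + 4667 = 8652
End of period: [251, 812, 1209, 8652]
Total: 16350 → 10924; change = -5426; percentage change = -33.2%

-33.2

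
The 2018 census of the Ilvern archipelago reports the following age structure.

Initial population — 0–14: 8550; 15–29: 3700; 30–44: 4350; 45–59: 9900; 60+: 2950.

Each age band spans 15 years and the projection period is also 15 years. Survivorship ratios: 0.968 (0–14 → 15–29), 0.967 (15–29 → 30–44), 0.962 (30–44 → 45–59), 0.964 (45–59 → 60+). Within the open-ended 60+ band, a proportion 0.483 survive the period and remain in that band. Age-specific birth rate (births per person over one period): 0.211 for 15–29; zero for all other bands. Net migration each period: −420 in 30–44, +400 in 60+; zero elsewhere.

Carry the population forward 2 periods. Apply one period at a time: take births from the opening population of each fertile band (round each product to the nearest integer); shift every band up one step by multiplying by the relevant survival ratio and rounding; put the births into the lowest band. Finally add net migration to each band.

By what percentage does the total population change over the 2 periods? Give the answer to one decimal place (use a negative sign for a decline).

Period 1.
Births: 3700 × 0.211 = 781
15–29: 8550 × 0.968 = 8276
30–44: 3700 × 0.967 = 3578
45–59: 4350 × 0.962 = 4185
60+: 9900 × 0.964 + 2950 × 0.483 = 9544 + 1425 = 10969
Net migration: 30–44 − 420 → 3158; 60+ + 400 → 11369
End of period: [781, 8276, 3158, 4185, 11369]
Period 2.
Births: 8276 × 0.211 = 1746
15–29: 781 × 0.968 = 756
30–44: 8276 × 0.967 = 8003
45–59: 3158 × 0.962 = 3038
60+: 4185 × 0.964 + 11369 × 0.483 = 4034 + 5491 = 9525
Net migration: 30–44 − 420 → 7583; 60+ + 400 → 9925
End of period: [1746, 756, 7583, 3038, 9925]
Total: 29450 → 23048; change = -6402; percentage change = -21.7%

-21.7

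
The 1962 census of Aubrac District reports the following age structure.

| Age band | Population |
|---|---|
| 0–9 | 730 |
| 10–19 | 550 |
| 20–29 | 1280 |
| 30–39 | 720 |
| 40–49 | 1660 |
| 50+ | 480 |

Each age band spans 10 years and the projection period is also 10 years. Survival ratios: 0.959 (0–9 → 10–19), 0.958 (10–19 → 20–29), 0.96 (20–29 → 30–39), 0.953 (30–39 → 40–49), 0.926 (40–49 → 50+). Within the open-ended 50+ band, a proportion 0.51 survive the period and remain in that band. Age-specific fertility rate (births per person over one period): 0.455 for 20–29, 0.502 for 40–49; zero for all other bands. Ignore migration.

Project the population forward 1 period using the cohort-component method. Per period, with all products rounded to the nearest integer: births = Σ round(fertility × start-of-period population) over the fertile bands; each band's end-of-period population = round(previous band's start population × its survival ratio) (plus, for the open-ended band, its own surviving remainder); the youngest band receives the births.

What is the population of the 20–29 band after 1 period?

Let group 1 be 0–9 through group 6 = 50+.
Period 1.
Births: 1280 * 0.455 = 582, 1660 * 0.502 = 833 → total 1415
Group 2: 730 * 0.959 = 700
Group 3: 550 * 0.958 = 527
Group 4: 1280 * 0.96 = 1229
Group 5: 720 * 0.953 = 686
Group 6: 1660 * 0.926 + 480 * 0.51 = 1537 + 245 = 1782
Population now: 0–9=1415, 10–19=700, 20–29=527, 30–39=1229, 40–49=686, 50+=1782

527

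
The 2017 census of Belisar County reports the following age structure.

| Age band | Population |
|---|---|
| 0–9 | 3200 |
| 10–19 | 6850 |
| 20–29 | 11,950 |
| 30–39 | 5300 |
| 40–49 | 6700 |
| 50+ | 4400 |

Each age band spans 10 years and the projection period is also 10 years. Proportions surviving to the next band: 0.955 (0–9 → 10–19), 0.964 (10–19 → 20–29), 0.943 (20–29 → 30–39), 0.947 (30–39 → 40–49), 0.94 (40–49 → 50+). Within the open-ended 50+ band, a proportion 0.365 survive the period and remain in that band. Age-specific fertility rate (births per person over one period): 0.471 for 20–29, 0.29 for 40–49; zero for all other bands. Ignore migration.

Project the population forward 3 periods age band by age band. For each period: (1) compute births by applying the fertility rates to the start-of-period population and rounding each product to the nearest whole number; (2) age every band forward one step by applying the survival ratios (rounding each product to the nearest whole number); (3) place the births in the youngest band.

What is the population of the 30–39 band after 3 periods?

(Groups numbered youngest = 1 to oldest = 6.)
[period 1]
Births: 11950 * 0.471 = 5628, 6700 * 0.29 = 1943 ⇒ total 7571
Group 2: 3200 * 0.955 = 3056
Group 3: 6850 * 0.964 = 6603
Group 4: 11950 * 0.943 = 11269
Group 5: 5300 * 0.947 = 5019
Group 6: 6700 * 0.94 + 4400 * 0.365 = 6298 + 1606 = 7904
→ [7571, 3056, 6603, 11269, 5019, 7904]
[period 2]
Births: 6603 * 0.471 = 3110, 5019 * 0.29 = 1456 ⇒ total 4566
Group 2: 7571 * 0.955 = 7230
Group 3: 3056 * 0.964 = 2946
Group 4: 6603 * 0.943 = 6227
Group 5: 11269 * 0.947 = 10672
Group 6: 5019 * 0.94 + 7904 * 0.365 = 4718 + 2885 = 7603
→ [4566, 7230, 2946, 6227, 10672, 7603]
[period 3]
Births: 2946 * 0.471 = 1388, 10672 * 0.29 = 3095 ⇒ total 4483
Group 2: 4566 * 0.955 = 4361
Group 3: 7230 * 0.964 = 6970
Group 4: 2946 * 0.943 = 2778
Group 5: 6227 * 0.947 = 5897
Group 6: 10672 * 0.94 + 7603 * 0.365 = 10032 + 2775 = 12807
→ [4483, 4361, 6970, 2778, 5897, 12807]

2778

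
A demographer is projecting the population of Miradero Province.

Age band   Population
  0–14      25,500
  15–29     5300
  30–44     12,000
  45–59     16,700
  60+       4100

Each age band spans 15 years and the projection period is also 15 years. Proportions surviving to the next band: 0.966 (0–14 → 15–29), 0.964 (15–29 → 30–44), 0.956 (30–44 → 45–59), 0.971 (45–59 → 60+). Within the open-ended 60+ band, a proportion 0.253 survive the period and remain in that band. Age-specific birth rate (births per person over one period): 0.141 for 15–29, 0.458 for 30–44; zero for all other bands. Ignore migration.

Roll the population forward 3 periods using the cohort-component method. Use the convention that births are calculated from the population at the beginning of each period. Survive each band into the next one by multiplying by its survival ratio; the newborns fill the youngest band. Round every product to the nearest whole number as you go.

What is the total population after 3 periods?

54521

(Groups numbered youngest = 1 to oldest = 5.)
Period 1.
Births: 5300 × 0.141 = 747 ; 12000 × 0.458 = 5496 → 6243
Group 2: 25500 × 0.966 = 24633
Group 3: 5300 × 0.964 = 5109
Group 4: 12000 × 0.956 = 11472
Group 5: 16700 × 0.971 + 4100 × 0.253 = 16216 + 1037 = 17253
Giving 6243 / 24633 / 5109 / 11472 / 17253.
Period 2.
Births: 24633 × 0.141 = 3473 ; 5109 × 0.458 = 2340 → 5813
Group 2: 6243 × 0.966 = 6031
Group 3: 24633 × 0.964 = 23746
Group 4: 5109 × 0.956 = 4884
Group 5: 11472 × 0.971 + 17253 × 0.253 = 11139 + 4365 = 15504
Giving 5813 / 6031 / 23746 / 4884 / 15504.
Period 3.
Births: 6031 × 0.141 = 850 ; 23746 × 0.458 = 10876 → 11726
Group 2: 5813 × 0.966 = 5615
Group 3: 6031 × 0.964 = 5814
Group 4: 23746 × 0.956 = 22701
Group 5: 4884 × 0.971 + 15504 × 0.253 = 4742 + 3923 = 8665
Giving 11726 / 5615 / 5814 / 22701 / 8665.
Total after period 3: 11726 + 5615 + 5814 + 22701 + 8665 = 54521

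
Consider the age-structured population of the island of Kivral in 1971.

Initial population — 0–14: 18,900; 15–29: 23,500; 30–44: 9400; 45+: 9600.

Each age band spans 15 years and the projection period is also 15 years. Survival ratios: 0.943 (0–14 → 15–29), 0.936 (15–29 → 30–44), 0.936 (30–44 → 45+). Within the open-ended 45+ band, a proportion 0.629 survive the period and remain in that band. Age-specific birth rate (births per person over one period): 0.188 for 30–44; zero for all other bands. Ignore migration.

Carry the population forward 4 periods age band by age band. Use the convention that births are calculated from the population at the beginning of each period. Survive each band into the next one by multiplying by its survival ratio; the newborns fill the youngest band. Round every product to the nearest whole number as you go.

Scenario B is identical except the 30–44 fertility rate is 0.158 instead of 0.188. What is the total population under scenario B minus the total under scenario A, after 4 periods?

[period 1]
Births: 9400 × 0.188 = 1767
15–29: 18900 × 0.943 = 17823
30–44: 23500 × 0.936 = 21996
45+: 9400 × 0.936 + 9600 × 0.629 = 8798 + 6038 = 14836
→ [1767, 17823, 21996, 14836]
[period 2]
Births: 21996 × 0.188 = 4135
15–29: 1767 × 0.943 = 1666
30–44: 17823 × 0.936 = 16682
45+: 21996 × 0.936 + 14836 × 0.629 = 20588 + 9332 = 29920
→ [4135, 1666, 16682, 29920]
[period 3]
Births: 16682 × 0.188 = 3136
15–29: 4135 × 0.943 = 3899
30–44: 1666 × 0.936 = 1559
45+: 16682 × 0.936 + 29920 × 0.629 = 15614 + 18820 = 34434
→ [3136, 3899, 1559, 34434]
[period 4]
Births: 1559 × 0.188 = 293
15–29: 3136 × 0.943 = 2957
30–44: 3899 × 0.936 = 3649
45+: 1559 × 0.936 + 34434 × 0.629 = 1459 + 21659 = 23118
→ [293, 2957, 3649, 23118]
Scenario A total after 4 periods: 30017
Scenario B projection —
[period 1]
Births: 9400 × 0.158 = 1485
15–29: 18900 × 0.943 = 17823
30–44: 23500 × 0.936 = 21996
45+: 9400 × 0.936 + 9600 × 0.629 = 8798 + 6038 = 14836
→ [1485, 17823, 21996, 14836]
[period 2]
Births: 21996 × 0.158 = 3475
15–29: 1485 × 0.943 = 1400
30–44: 17823 × 0.936 = 16682
45+: 21996 × 0.936 + 14836 × 0.629 = 20588 + 9332 = 29920
→ [3475, 1400, 16682, 29920]
[period 3]
Births: 16682 × 0.158 = 2636
15–29: 3475 × 0.943 = 3277
30–44: 1400 × 0.936 = 1310
45+: 16682 × 0.936 + 29920 × 0.629 = 15614 + 18820 = 34434
→ [2636, 3277, 1310, 34434]
[period 4]
Births: 1310 × 0.158 = 207
15–29: 2636 × 0.943 = 2486
30–44: 3277 × 0.936 = 3067
45+: 1310 × 0.936 + 34434 × 0.629 = 1226 + 21659 = 22885
→ [207, 2486, 3067, 22885]
Scenario B total after 4 periods: 28645
Difference B − A = 28645 − 30017 = -1372

-1372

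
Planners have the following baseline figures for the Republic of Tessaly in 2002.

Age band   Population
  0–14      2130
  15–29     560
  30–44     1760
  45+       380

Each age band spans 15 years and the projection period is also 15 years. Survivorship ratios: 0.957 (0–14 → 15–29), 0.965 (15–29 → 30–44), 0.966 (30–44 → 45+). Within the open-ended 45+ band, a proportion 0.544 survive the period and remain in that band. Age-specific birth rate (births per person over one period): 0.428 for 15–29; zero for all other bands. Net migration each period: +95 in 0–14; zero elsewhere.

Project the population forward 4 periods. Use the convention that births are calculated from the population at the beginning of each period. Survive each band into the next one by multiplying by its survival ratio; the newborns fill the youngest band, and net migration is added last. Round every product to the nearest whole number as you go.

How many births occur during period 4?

After projecting period 1:
Births: 560 × 0.428 = 240
15–29: 2130 × 0.957 = 2038
30–44: 560 × 0.965 = 540
45+: 1760 × 0.966 + 380 × 0.544 = 1700 + 207 = 1907
Net migration: 0–14 + 95 → 335
Population now: 0–14=335, 15–29=2038, 30–44=540, 45+=1907
After projecting period 2:
Births: 2038 × 0.428 = 872
15–29: 335 × 0.957 = 321
30–44: 2038 × 0.965 = 1967
45+: 540 × 0.966 + 1907 × 0.544 = 522 + 1037 = 1559
Net migration: 0–14 + 95 → 967
Population now: 0–14=967, 15–29=321, 30–44=1967, 45+=1559
After projecting period 3:
Births: 321 × 0.428 = 137
15–29: 967 × 0.957 = 925
30–44: 321 × 0.965 = 310
45+: 1967 × 0.966 + 1559 × 0.544 = 1900 + 848 = 2748
Net migration: 0–14 + 95 → 232
Population now: 0–14=232, 15–29=925, 30–44=310, 45+=2748
After projecting period 4:
Births: 925 × 0.428 = 396
15–29: 232 × 0.957 = 222
30–44: 925 × 0.965 = 893
45+: 310 × 0.966 + 2748 × 0.544 = 299 + 1495 = 1794
Net migration: 0–14 + 95 → 491
Population now: 0–14=491, 15–29=222, 30–44=893, 45+=1794

396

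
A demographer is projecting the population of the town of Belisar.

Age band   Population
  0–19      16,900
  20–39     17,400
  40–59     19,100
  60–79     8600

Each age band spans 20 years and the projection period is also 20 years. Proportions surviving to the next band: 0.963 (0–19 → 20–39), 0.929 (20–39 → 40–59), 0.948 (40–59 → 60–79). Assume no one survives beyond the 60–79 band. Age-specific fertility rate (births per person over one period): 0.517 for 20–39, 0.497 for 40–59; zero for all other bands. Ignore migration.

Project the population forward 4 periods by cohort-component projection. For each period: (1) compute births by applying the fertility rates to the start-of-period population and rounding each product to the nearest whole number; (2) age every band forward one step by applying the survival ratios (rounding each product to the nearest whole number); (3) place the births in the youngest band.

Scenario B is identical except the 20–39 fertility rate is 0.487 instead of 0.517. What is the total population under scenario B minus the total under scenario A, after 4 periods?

-2565

[period 1]
Births: 17400 * 0.517 = 8996 ; 19100 * 0.497 = 9493 → 18489
20–39: 16900 * 0.963 = 16275
40–59: 17400 * 0.929 = 16165
60–79: 19100 * 0.948 = 18107
Giving 18489 / 16275 / 16165 / 18107.
[period 2]
Births: 16275 * 0.517 = 8414 ; 16165 * 0.497 = 8034 → 16448
20–39: 18489 * 0.963 = 17805
40–59: 16275 * 0.929 = 15119
60–79: 16165 * 0.948 = 15324
Giving 16448 / 17805 / 15119 / 15324.
[period 3]
Births: 17805 * 0.517 = 9205 ; 15119 * 0.497 = 7514 → 16719
20–39: 16448 * 0.963 = 15839
40–59: 17805 * 0.929 = 16541
60–79: 15119 * 0.948 = 14333
Giving 16719 / 15839 / 16541 / 14333.
[period 4]
Births: 15839 * 0.517 = 8189 ; 16541 * 0.497 = 8221 → 16410
20–39: 16719 * 0.963 = 16100
40–59: 15839 * 0.929 = 14714
60–79: 16541 * 0.948 = 15681
Giving 16410 / 16100 / 14714 / 15681.
Scenario A total after 4 periods: 62905
Scenario B projection —
[period 1]
Births: 17400 * 0.487 = 8474 ; 19100 * 0.497 = 9493 → 17967
20–39: 16900 * 0.963 = 16275
40–59: 17400 * 0.929 = 16165
60–79: 19100 * 0.948 = 18107
Giving 17967 / 16275 / 16165 / 18107.
[period 2]
Births: 16275 * 0.487 = 7926 ; 16165 * 0.497 = 8034 → 15960
20–39: 17967 * 0.963 = 17302
40–59: 16275 * 0.929 = 15119
60–79: 16165 * 0.948 = 15324
Giving 15960 / 17302 / 15119 / 15324.
[period 3]
Births: 17302 * 0.487 = 8426 ; 15119 * 0.497 = 7514 → 15940
20–39: 15960 * 0.963 = 15369
40–59: 17302 * 0.929 = 16074
60–79: 15119 * 0.948 = 14333
Giving 15940 / 15369 / 16074 / 14333.
[period 4]
Births: 15369 * 0.487 = 7485 ; 16074 * 0.497 = 7989 → 15474
20–39: 15940 * 0.963 = 15350
40–59: 15369 * 0.929 = 14278
60–79: 16074 * 0.948 = 15238
Giving 15474 / 15350 / 14278 / 15238.
Scenario B total after 4 periods: 60340
Difference B − A = 60340 − 62905 = -2565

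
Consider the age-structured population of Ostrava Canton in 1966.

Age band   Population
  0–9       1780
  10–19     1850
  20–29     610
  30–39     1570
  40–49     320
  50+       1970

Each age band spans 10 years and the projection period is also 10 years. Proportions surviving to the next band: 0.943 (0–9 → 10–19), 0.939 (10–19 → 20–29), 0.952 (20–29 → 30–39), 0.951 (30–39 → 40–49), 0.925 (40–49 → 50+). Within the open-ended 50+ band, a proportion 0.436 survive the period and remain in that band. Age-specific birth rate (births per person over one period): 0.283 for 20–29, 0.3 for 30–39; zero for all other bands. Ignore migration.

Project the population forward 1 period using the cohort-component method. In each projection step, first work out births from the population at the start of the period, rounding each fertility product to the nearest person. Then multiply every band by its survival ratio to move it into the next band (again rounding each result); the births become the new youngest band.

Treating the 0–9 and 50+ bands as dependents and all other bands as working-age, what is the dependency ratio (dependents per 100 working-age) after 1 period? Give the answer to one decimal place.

32.8

After projecting period 1:
Births: 610 × 0.283 = 173 ; 1570 × 0.3 = 471 — total 644
10–19: 1780 × 0.943 = 1679
20–29: 1850 × 0.939 = 1737
30–39: 610 × 0.952 = 581
40–49: 1570 × 0.951 = 1493
50+: 320 × 0.925 + 1970 × 0.436 = 296 + 859 = 1155
→ [644, 1679, 1737, 581, 1493, 1155]
Dependents (band 0–9 + band 50+) = 644 + 1155 = 1799; working-age = 5490; ratio = 1799/5490 × 100 = 32.8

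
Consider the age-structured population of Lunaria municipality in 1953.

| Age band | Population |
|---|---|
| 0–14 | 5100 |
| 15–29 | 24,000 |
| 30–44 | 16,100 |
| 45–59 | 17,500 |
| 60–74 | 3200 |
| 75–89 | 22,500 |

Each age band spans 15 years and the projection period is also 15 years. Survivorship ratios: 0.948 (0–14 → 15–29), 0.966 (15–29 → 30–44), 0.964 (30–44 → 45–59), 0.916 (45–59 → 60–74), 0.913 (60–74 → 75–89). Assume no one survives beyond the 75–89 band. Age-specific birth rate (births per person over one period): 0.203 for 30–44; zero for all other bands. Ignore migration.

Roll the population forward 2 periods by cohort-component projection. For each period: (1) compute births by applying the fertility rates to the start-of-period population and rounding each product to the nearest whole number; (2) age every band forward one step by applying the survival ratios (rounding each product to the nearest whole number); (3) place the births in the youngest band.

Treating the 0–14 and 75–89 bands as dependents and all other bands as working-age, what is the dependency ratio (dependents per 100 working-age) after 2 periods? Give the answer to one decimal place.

43.6

Period 1.
Births: 16100 × 0.203 = 3268
15–29: 5100 × 0.948 = 4835
30–44: 24000 × 0.966 = 23184
45–59: 16100 × 0.964 = 15520
60–74: 17500 × 0.916 = 16030
75–89: 3200 × 0.913 = 2922
Population now: 0–14=3268, 15–29=4835, 30–44=23184, 45–59=15520, 60–74=16030, 75–89=2922
Period 2.
Births: 23184 × 0.203 = 4706
15–29: 3268 × 0.948 = 3098
30–44: 4835 × 0.966 = 4671
45–59: 23184 × 0.964 = 22349
60–74: 15520 × 0.916 = 14216
75–89: 16030 × 0.913 = 14635
Population now: 0–14=4706, 15–29=3098, 30–44=4671, 45–59=22349, 60–74=14216, 75–89=14635
Dependents (band 0–14 + band 75–89) = 4706 + 14635 = 19341; working-age = 44334; ratio = 19341/44334 × 100 = 43.6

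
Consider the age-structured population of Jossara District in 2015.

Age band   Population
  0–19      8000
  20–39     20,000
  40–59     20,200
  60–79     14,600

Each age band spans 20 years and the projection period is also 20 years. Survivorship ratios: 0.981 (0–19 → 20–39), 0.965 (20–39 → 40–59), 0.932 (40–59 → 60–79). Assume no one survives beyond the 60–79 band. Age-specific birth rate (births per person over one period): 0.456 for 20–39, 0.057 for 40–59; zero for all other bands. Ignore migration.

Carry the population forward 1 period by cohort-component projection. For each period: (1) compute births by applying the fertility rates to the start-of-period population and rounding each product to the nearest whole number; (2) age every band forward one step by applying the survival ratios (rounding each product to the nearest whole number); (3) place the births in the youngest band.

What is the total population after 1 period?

Let group 1 be 0–19 through group 4 = 60–79.
Period 1:
Births: 20000 * 0.456 = 9120 ; 20200 * 0.057 = 1151 → total 10271
Group 2: 8000 * 0.981 = 7848
Group 3: 20000 * 0.965 = 19300
Group 4: 20200 * 0.932 = 18826
→ [10271, 7848, 19300, 18826]
Total after period 1: 10271 + 7848 + 19300 + 18826 = 56245

56245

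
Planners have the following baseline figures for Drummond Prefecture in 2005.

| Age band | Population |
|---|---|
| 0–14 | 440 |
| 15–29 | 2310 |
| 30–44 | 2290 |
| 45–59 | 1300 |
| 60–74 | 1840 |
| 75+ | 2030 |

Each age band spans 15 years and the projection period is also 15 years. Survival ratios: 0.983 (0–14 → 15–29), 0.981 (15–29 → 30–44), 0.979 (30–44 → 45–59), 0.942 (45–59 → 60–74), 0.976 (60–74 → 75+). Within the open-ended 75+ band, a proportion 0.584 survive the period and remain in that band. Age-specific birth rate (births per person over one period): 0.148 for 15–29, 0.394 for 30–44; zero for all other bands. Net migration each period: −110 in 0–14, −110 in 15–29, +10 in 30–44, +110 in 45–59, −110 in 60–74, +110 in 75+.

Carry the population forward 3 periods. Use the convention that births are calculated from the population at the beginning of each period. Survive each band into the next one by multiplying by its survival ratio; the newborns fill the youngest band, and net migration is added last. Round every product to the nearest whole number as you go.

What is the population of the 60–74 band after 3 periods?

Let group 1 be 0–14 through group 6 = 75+.
Period 1.
Births: 2310 * 0.148 = 342 ; 2290 * 0.394 = 902 ⇒ total 1244
Group 2: 440 * 0.983 = 433
Group 3: 2310 * 0.981 = 2266
Group 4: 2290 * 0.979 = 2242
Group 5: 1300 * 0.942 = 1225
Group 6: 1840 * 0.976 + 2030 * 0.584 = 1796 + 1186 = 2982
Net migration: Group 1 − 110 → 1134; Group 2 − 110 → 323; Group 3 + 10 → 2276; Group 4 + 110 → 2352; Group 5 − 110 → 1115; Group 6 + 110 → 3092
Giving 1134 / 323 / 2276 / 2352 / 1115 / 3092.
Period 2.
Births: 323 * 0.148 = 48 ; 2276 * 0.394 = 897 ⇒ total 945
Group 2: 1134 * 0.983 = 1115
Group 3: 323 * 0.981 = 317
Group 4: 2276 * 0.979 = 2228
Group 5: 2352 * 0.942 = 2216
Group 6: 1115 * 0.976 + 3092 * 0.584 = 1088 + 1806 = 2894
Net migration: Group 1 − 110 → 835; Group 2 − 110 → 1005; Group 3 + 10 → 327; Group 4 + 110 → 2338; Group 5 − 110 → 2106; Group 6 + 110 → 3004
Giving 835 / 1005 / 327 / 2338 / 2106 / 3004.
Period 3.
Births: 1005 * 0.148 = 149 ; 327 * 0.394 = 129 ⇒ total 278
Group 2: 835 * 0.983 = 821
Group 3: 1005 * 0.981 = 986
Group 4: 327 * 0.979 = 320
Group 5: 2338 * 0.942 = 2202
Group 6: 2106 * 0.976 + 3004 * 0.584 = 2055 + 1754 = 3809
Net migration: Group 1 − 110 → 168; Group 2 − 110 → 711; Group 3 + 10 → 996; Group 4 + 110 → 430; Group 5 − 110 → 2092; Group 6 + 110 → 3919
Giving 168 / 711 / 996 / 430 / 2092 / 3919.

2092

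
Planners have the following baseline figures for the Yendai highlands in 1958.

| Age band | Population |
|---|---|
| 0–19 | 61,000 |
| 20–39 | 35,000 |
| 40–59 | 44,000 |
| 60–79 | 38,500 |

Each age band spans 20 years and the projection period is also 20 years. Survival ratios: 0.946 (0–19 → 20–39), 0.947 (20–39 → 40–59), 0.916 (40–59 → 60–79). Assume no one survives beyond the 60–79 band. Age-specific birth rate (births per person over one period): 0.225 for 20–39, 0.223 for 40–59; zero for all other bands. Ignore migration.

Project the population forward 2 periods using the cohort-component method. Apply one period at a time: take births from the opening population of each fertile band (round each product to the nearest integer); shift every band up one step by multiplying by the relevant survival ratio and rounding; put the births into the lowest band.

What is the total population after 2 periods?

122116

Call the bands 1 to 4, youngest first.
Period 1.
Births: 35000 × 0.225 = 7875  |  44000 × 0.223 = 9812 → total 17687
Band 2: 61000 × 0.946 = 57706
Band 3: 35000 × 0.947 = 33145
Band 4: 44000 × 0.916 = 40304
→ [17687, 57706, 33145, 40304]
Period 2.
Births: 57706 × 0.225 = 12984  |  33145 × 0.223 = 7391 → total 20375
Band 2: 17687 × 0.946 = 16732
Band 3: 57706 × 0.947 = 54648
Band 4: 33145 × 0.916 = 30361
→ [20375, 16732, 54648, 30361]
Total after period 2: 20375 + 16732 + 54648 + 30361 = 122116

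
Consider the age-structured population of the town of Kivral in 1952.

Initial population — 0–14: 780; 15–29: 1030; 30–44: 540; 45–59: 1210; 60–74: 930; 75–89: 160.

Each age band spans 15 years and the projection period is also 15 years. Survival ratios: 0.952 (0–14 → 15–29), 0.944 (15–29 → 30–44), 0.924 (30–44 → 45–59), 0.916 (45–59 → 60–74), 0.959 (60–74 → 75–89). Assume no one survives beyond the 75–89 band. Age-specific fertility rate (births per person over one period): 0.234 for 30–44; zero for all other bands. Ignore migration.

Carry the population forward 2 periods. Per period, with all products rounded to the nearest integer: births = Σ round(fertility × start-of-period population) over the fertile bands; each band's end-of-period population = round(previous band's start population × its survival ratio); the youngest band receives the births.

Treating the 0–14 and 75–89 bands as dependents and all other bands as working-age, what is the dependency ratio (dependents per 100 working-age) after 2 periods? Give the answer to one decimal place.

Call the bands 1 to 6, youngest first.
After projecting period 1:
Births: 540 × 0.234 = 126
Band 2: 780 × 0.952 = 743
Band 3: 1030 × 0.944 = 972
Band 4: 540 × 0.924 = 499
Band 5: 1210 × 0.916 = 1108
Band 6: 930 × 0.959 = 892
Giving 126 / 743 / 972 / 499 / 1108 / 892.
After projecting period 2:
Births: 972 × 0.234 = 227
Band 2: 126 × 0.952 = 120
Band 3: 743 × 0.944 = 701
Band 4: 972 × 0.924 = 898
Band 5: 499 × 0.916 = 457
Band 6: 1108 × 0.959 = 1063
Giving 227 / 120 / 701 / 898 / 457 / 1063.
Dependents (band 0–14 + band 75–89) = 227 + 1063 = 1290; working-age = 2176; ratio = 1290/2176 × 100 = 59.3

59.3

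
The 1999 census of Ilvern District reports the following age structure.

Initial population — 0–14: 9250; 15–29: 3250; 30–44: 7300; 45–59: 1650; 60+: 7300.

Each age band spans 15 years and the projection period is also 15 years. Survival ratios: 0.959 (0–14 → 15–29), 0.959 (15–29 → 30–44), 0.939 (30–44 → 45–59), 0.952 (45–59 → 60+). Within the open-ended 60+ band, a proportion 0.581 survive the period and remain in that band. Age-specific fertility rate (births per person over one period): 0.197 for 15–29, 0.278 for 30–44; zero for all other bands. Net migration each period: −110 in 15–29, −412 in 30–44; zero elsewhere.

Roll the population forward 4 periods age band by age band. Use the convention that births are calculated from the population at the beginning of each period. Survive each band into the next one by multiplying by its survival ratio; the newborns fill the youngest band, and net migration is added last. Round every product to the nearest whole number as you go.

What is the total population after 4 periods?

— Period 1 —
Births: 3250 * 0.197 = 640 ; 7300 * 0.278 = 2029 ⇒ total 2669
15–29: 9250 * 0.959 = 8871
30–44: 3250 * 0.959 = 3117
45–59: 7300 * 0.939 = 6855
60+: 1650 * 0.952 + 7300 * 0.581 = 1571 + 4241 = 5812
Net migration: 15–29 − 110 → 8761; 30–44 − 412 → 2705
End of period: [2669, 8761, 2705, 6855, 5812]
— Period 2 —
Births: 8761 * 0.197 = 1726 ; 2705 * 0.278 = 752 ⇒ total 2478
15–29: 2669 * 0.959 = 2560
30–44: 8761 * 0.959 = 8402
45–59: 2705 * 0.939 = 2540
60+: 6855 * 0.952 + 5812 * 0.581 = 6526 + 3377 = 9903
Net migration: 15–29 − 110 → 2450; 30–44 − 412 → 7990
End of period: [2478, 2450, 7990, 2540, 9903]
— Period 3 —
Births: 2450 * 0.197 = 483 ; 7990 * 0.278 = 2221 ⇒ total 2704
15–29: 2478 * 0.959 = 2376
30–44: 2450 * 0.959 = 2350
45–59: 7990 * 0.939 = 7503
60+: 2540 * 0.952 + 9903 * 0.581 = 2418 + 5754 = 8172
Net migration: 15–29 − 110 → 2266; 30–44 − 412 → 1938
End of period: [2704, 2266, 1938, 7503, 8172]
— Period 4 —
Births: 2266 * 0.197 = 446 ; 1938 * 0.278 = 539 ⇒ total 985
15–29: 2704 * 0.959 = 2593
30–44: 2266 * 0.959 = 2173
45–59: 1938 * 0.939 = 1820
60+: 7503 * 0.952 + 8172 * 0.581 = 7143 + 4748 = 11891
Net migration: 15–29 − 110 → 2483; 30–44 − 412 → 1761
End of period: [985, 2483, 1761, 1820, 11891]
Total after period 4: 985 + 2483 + 1761 + 1820 + 11891 = 18940

18940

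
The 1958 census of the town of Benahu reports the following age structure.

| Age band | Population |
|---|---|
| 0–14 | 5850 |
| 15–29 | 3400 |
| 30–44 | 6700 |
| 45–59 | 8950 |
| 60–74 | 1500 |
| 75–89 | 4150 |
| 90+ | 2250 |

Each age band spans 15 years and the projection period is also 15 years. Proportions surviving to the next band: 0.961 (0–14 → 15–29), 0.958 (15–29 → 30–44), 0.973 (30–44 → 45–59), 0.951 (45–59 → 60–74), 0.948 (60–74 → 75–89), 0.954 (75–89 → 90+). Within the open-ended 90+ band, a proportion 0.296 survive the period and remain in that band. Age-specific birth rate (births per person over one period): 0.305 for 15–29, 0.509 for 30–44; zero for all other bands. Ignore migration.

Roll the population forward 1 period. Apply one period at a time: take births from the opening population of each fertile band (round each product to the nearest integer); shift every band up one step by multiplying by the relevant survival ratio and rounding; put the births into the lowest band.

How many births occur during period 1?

(Groups numbered youngest = 1 to oldest = 7.)
Period 1:
Births: 3400 * 0.305 = 1037  |  6700 * 0.509 = 3410 → 4447
Group 2: 5850 * 0.961 = 5622
Group 3: 3400 * 0.958 = 3257
Group 4: 6700 * 0.973 = 6519
Group 5: 8950 * 0.951 = 8511
Group 6: 1500 * 0.948 = 1422
Group 7: 4150 * 0.954 + 2250 * 0.296 = 3959 + 666 = 4625
→ [4447, 5622, 3257, 6519, 8511, 1422, 4625]

4447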